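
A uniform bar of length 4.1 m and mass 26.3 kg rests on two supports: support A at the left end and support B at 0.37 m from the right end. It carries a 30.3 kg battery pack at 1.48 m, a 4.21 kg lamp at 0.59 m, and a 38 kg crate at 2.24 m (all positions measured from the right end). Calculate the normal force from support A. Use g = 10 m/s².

R_A ≈ 402 N

Sum moments about support B (its reaction then has zero moment arm).
Beam weight: 26.3 × 10 = 263 N down at 2.05 m → arm 1.68 m, τ = 263 × 1.68 = 441.8 N·m counterclockwise.
Battery pack: 30.3 × 10 = 303 N down at 1.48 m → arm 1.11 m, τ = 303 × 1.11 = 336.3 N·m counterclockwise.
Lamp: 4.21 × 10 = 42.1 N down at 0.59 m → arm 0.22 m, τ = 42.1 × 0.22 = 9.262 N·m counterclockwise.
Crate: 38 × 10 = 380 N down at 2.24 m → arm 1.87 m, τ = 380 × 1.87 = 710.6 N·m counterclockwise.
Net load moment about support B = 1498 N·m counterclockwise.
Reaction R at support A is upward at 4.1 m, arm 3.73 m → moment R × 3.73 clockwise.
Στ = 0 ⇒ R × 3.73 = 1498 ⇒ R = 402 N.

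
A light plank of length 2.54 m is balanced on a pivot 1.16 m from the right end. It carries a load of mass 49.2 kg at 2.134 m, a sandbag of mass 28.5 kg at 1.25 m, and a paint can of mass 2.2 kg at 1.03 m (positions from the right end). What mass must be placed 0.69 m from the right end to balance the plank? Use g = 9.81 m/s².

m ≈ 107 kg

About the pivot (at 1.16 m from the right end):
Load: 49.2 × 9.81 = 482.7 N down at 2.134 m → arm 0.974 m, τ = 482.7 × 0.974 = 470.1 N·m counterclockwise.
Sandbag: 28.5 × 9.81 = 279.6 N down at 1.25 m → arm 0.09 m, τ = 279.6 × 0.09 = 25.16 N·m counterclockwise.
Paint can: 2.2 × 9.81 = 21.58 N down at 1.03 m → arm 0.13 m, τ = 21.58 × 0.13 = 2.805 N·m clockwise.
Net moment of known loads = 492.5 N·m counterclockwise.
An unknown mass m at 0.69 m has arm 0.47 m; its moment is m·g·0.47 clockwise.
Στ = 0 ⇒ m × 9.81 × 0.47 = 492.5 ⇒ m = 492.5 / (9.81 × 0.47) = 107 kg.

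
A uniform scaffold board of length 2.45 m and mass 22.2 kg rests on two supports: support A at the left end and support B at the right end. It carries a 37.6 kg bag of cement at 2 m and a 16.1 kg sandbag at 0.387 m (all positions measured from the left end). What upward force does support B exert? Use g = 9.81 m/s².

R_B ≈ 435 N

Sum moments about support A (its reaction then has zero moment arm).
Beam weight: 22.2 × 9.81 = 217.8 N down at 1.225 m → arm 1.225 m, τ = 217.8 × 1.225 = 266.8 N·m clockwise.
Bag of cement: 37.6 × 9.81 = 368.9 N down at 2 m → arm 2 m, τ = 368.9 × 2 = 737.8 N·m clockwise.
Sandbag: 16.1 × 9.81 = 157.9 N down at 0.387 m → arm 0.387 m, τ = 157.9 × 0.387 = 61.11 N·m clockwise.
Net load moment about support A = 1066 N·m clockwise.
Reaction R at support B is upward at 2.45 m, arm 2.45 m → moment R × 2.45 counterclockwise.
Setting net torque to zero: R × 2.45 = 1066 → R = 435 N.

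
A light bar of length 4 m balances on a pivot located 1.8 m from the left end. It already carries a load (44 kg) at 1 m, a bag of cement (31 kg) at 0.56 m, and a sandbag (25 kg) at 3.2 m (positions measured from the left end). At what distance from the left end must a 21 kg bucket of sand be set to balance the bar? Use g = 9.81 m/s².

About the pivot (at 1.8 m from the left end):
Load: 44 × 9.81 = 431.6 N down at 1 m → arm 0.8 m, τ = 431.6 × 0.8 = 345.3 N·m counterclockwise.
Bag of cement: 31 × 9.81 = 304.1 N down at 0.56 m → arm 1.24 m, τ = 304.1 × 1.24 = 377.1 N·m counterclockwise.
Sandbag: 25 × 9.81 = 245.2 N down at 3.2 m → arm 1.4 m, τ = 245.2 × 1.4 = 343.3 N·m clockwise.
Net moment of existing loads = 379.1 N·m counterclockwise.
The bucket of sand weighs 21 × 9.81 = 206 N and must supply an equal clockwise moment, so its lever arm about the pivot is 379.1 / 206 = 1.84 m.
That puts it at 1.8 + 1.84 = 3.64 m from the left end.

x ≈ 3.64 m from the left end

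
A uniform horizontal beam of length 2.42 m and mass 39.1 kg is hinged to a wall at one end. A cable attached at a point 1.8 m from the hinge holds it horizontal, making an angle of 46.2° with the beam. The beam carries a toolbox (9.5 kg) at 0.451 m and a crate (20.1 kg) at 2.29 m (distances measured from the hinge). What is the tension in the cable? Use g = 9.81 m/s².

Sum moments about the hinge (the unknown hinge reaction has zero arm there).
Beam weight: 39.1 × 9.81 = 383.6 N down at 1.21 m → arm 1.21 m, τ = 383.6 × 1.21 = 464.2 N·m clockwise.
Toolbox: 9.5 × 9.81 = 93.2 N down at 0.451 m → arm 0.451 m, τ = 93.2 × 0.451 = 42.03 N·m clockwise.
Crate: 20.1 × 9.81 = 197.2 N down at 2.29 m → arm 2.29 m, τ = 197.2 × 2.29 = 451.6 N·m clockwise.
Total clockwise load moment = 957.8 N·m.
The cable tension T acts at 1.8 m; only its component perpendicular to the beam, T sinθ, produces torque. sin 46.2° = 0.7218.
Setting net torque to zero: T × 1.8 × 0.7218 = 957.8 → T = 957.8 / 1.299 = 737 N.

T ≈ 737 N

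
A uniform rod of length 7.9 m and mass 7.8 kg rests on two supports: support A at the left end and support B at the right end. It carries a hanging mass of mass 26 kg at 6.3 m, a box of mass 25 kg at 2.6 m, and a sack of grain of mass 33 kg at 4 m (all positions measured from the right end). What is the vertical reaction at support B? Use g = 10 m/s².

Choose support A as the axis so its reaction then has zero moment arm.
Beam weight: 7.8 × 10 = 78 N down at 3.95 m → arm 3.95 m, τ = 78 × 3.95 = 308.1 N·m clockwise.
Hanging mass: 26 × 10 = 260 N down at 6.3 m → arm 1.6 m, τ = 260 × 1.6 = 416 N·m clockwise.
Box: 25 × 10 = 250 N down at 2.6 m → arm 5.3 m, τ = 250 × 5.3 = 1325 N·m clockwise.
Sack of grain: 33 × 10 = 330 N down at 4 m → arm 3.9 m, τ = 330 × 3.9 = 1287 N·m clockwise.
Net load moment about support A = 3336 N·m clockwise.
Reaction R at support B is upward at 0 m, arm 7.9 m → moment R × 7.9 counterclockwise.
For rotational equilibrium, R × 7.9 = 3336, so R = 422 N.

R_B ≈ 422 N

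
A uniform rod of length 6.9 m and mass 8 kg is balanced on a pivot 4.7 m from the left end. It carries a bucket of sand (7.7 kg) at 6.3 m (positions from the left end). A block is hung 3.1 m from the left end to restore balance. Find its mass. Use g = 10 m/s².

About the pivot (at 4.7 m from the left end):
Beam weight: 8 × 10 = 80 N down at 3.45 m → arm 1.25 m, τ = 80 × 1.25 = 100 N·m counterclockwise.
Bucket of sand: 7.7 × 10 = 77 N down at 6.3 m → arm 1.6 m, τ = 77 × 1.6 = 123.2 N·m clockwise.
Net moment of known loads = 23.2 N·m clockwise.
An unknown mass m at 3.1 m has arm 1.6 m; its moment is m·g·1.6 counterclockwise.
Στ = 0 ⇒ m × 10 × 1.6 = 23.2 ⇒ m = 23.2 / (10 × 1.6) = 1.45 kg.

m ≈ 1.45 kg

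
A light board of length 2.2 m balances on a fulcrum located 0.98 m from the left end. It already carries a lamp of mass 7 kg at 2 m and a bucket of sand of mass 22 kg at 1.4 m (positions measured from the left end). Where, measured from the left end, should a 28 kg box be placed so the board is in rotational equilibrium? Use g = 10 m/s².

x ≈ 0.395 m from the left end

Taking torques about the fulcrum (at 0.98 m from the left end):
Lamp: 7 × 10 = 70 N down at 2 m → arm 1.02 m, τ = 70 × 1.02 = 71.4 N·m clockwise.
Bucket of sand: 22 × 10 = 220 N down at 1.4 m → arm 0.42 m, τ = 220 × 0.42 = 92.4 N·m clockwise.
Net moment of existing loads = 163.8 N·m clockwise.
The box weighs 28 × 10 = 280 N and must supply an equal counterclockwise moment, so its lever arm about the fulcrum is 163.8 / 280 = 0.585 m.
That puts it at 0.98 − 0.585 = 0.395 m from the left end.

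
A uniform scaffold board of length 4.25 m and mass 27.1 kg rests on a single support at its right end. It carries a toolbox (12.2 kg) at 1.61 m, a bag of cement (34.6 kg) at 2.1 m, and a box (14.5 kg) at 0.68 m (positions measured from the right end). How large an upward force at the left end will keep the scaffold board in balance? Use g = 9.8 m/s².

F ≈ 368 N

About the right end:
Beam weight: 27.1 × 9.8 = 265.6 N down at 2.125 m → arm 2.125 m, τ = 265.6 × 2.125 = 564.4 N·m counterclockwise.
Toolbox: 12.2 × 9.8 = 119.6 N down at 1.61 m → arm 1.61 m, τ = 119.6 × 1.61 = 192.6 N·m counterclockwise.
Bag of cement: 34.6 × 9.8 = 339.1 N down at 2.1 m → arm 2.1 m, τ = 339.1 × 2.1 = 712.1 N·m counterclockwise.
Box: 14.5 × 9.8 = 142.1 N down at 0.68 m → arm 0.68 m, τ = 142.1 × 0.68 = 96.63 N·m counterclockwise.
Net moment of the loads = 1566 N·m counterclockwise.
The upward force F acts at the left end, arm 4.25 m, giving F × 4.25 clockwise.
Balancing moments: F × 4.25 = 1566, giving F = 1566 / 4.25 = 368 N.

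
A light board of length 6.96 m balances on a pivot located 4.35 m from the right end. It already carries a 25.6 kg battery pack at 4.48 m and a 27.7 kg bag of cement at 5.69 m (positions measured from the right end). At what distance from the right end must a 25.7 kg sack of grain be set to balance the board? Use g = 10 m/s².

x ≈ 2.78 m from the right end

Sum moments about the pivot (at 4.35 m from the right end) (the support reaction has zero arm there).
Battery pack: 25.6 × 10 = 256 N down at 4.48 m → arm 0.13 m, τ = 256 × 0.13 = 33.28 N·m counterclockwise.
Bag of cement: 27.7 × 10 = 277 N down at 5.69 m → arm 1.34 m, τ = 277 × 1.34 = 371.2 N·m counterclockwise.
Net moment of existing loads = 404.5 N·m counterclockwise.
The sack of grain weighs 25.7 × 10 = 257 N and must supply an equal clockwise moment, so its lever arm about the pivot is 404.5 / 257 = 1.57 m.
That puts it at 4.35 − 1.57 = 2.78 m from the right end.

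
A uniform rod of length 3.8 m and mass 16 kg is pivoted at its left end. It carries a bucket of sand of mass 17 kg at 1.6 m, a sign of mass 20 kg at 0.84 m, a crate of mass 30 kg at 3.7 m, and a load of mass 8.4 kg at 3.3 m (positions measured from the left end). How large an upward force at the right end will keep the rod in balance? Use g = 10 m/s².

F ≈ 561 N

Choose the left end as the axis so the unknown pivot reaction has zero arm there.
Beam weight: 16 × 10 = 160 N down at 1.9 m → arm 1.9 m, τ = 160 × 1.9 = 304 N·m clockwise.
Bucket of sand: 17 × 10 = 170 N down at 1.6 m → arm 1.6 m, τ = 170 × 1.6 = 272 N·m clockwise.
Sign: 20 × 10 = 200 N down at 0.84 m → arm 0.84 m, τ = 200 × 0.84 = 168 N·m clockwise.
Crate: 30 × 10 = 300 N down at 3.7 m → arm 3.7 m, τ = 300 × 3.7 = 1110 N·m clockwise.
Load: 8.4 × 10 = 84 N down at 3.3 m → arm 3.3 m, τ = 84 × 3.3 = 277.2 N·m clockwise.
Net moment of the loads = 2131 N·m clockwise.
The upward force F acts at the right end, arm 3.8 m, giving F × 3.8 counterclockwise.
Στ = 0 ⇒ F × 3.8 = 2131 ⇒ F = 2131 / 3.8 = 561 N.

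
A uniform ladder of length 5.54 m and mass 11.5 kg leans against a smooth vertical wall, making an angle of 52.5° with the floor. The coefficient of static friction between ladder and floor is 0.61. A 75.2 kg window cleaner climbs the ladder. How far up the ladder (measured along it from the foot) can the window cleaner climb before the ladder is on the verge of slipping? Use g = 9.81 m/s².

d ≈ 4.65 m

Take moments about the foot of the ladder.
Ladder weight 11.5×9.81 = 112.8 N acts at 2.77 m along the ladder; its horizontal arm is 2.77·cos52.5° = 1.686 m → τ = 190.2 N·m clockwise.
Window cleaner weight 75.2×9.81 = 737.7 N at distance d → arm d·cos52.5° → τ = 737.7·d·0.6088 clockwise.
Wall normal N at the top has arm L sinθ = 4.395 m counterclockwise, so Στ = 0 gives N·4.395 = 190.2 + 449.1·d.
ΣFy = 0 ⇒ N_floor = 850.5 N, so the maximum friction is μ_s·N_floor = 0.61×850.5 = 518.8 N. ΣFx = 0 ⇒ N_wall = f, so at the slipping point N = 518.8 N.
Substituting: 518.8×4.395 = 190.2 + 449.1·d ⇒ d = (2280 − 190.2) / 449.1 = 4.65 m.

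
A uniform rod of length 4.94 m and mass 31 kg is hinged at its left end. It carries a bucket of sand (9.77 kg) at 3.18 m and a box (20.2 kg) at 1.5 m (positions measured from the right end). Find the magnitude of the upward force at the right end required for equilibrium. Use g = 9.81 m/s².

Take moments about the left end.
Beam weight: 31 × 9.81 = 304.1 N down at 2.47 m → arm 2.47 m, τ = 304.1 × 2.47 = 751.1 N·m clockwise.
Bucket of sand: 9.77 × 9.81 = 95.84 N down at 3.18 m → arm 1.76 m, τ = 95.84 × 1.76 = 168.7 N·m clockwise.
Box: 20.2 × 9.81 = 198.2 N down at 1.5 m → arm 3.44 m, τ = 198.2 × 3.44 = 681.8 N·m clockwise.
Net moment of the loads = 1602 N·m clockwise.
The upward force F acts at the right end, arm 4.94 m, giving F × 4.94 counterclockwise.
Balancing moments: F × 4.94 = 1602, giving F = 1602 / 4.94 = 324 N.

F ≈ 324 N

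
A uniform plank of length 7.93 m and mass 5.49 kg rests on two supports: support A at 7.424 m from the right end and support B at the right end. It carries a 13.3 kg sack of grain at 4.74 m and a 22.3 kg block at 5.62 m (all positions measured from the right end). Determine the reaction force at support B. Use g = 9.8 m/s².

Take moments about support A.
Beam weight: 5.49 × 9.8 = 53.8 N down at 3.965 m → arm 3.459 m, τ = 53.8 × 3.459 = 186.1 N·m clockwise.
Sack of grain: 13.3 × 9.8 = 130.3 N down at 4.74 m → arm 2.684 m, τ = 130.3 × 2.684 = 349.7 N·m clockwise.
Block: 22.3 × 9.8 = 218.5 N down at 5.62 m → arm 1.804 m, τ = 218.5 × 1.804 = 394.2 N·m clockwise.
Net load moment about support A = 930 N·m clockwise.
Reaction R at support B is upward at 0 m, arm 7.424 m → moment R × 7.424 counterclockwise.
Στ = 0 ⇒ R × 7.424 = 930 ⇒ R = 125 N.

R_B ≈ 125 N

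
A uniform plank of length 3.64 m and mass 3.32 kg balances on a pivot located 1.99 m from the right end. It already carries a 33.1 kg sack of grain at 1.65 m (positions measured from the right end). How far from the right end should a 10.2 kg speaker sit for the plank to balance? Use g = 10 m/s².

x ≈ 3.15 m from the right end

About the pivot (at 1.99 m from the right end):
Beam weight: 3.32 × 10 = 33.2 N down at 1.82 m → arm 0.17 m, τ = 33.2 × 0.17 = 5.644 N·m clockwise.
Sack of grain: 33.1 × 10 = 331 N down at 1.65 m → arm 0.34 m, τ = 331 × 0.34 = 112.5 N·m clockwise.
Net moment of existing loads = 118.1 N·m clockwise.
The speaker weighs 10.2 × 10 = 102 N and must supply an equal counterclockwise moment, so its lever arm about the pivot is 118.1 / 102 = 1.16 m.
That puts it at 1.99 + 1.16 = 3.15 m from the right end.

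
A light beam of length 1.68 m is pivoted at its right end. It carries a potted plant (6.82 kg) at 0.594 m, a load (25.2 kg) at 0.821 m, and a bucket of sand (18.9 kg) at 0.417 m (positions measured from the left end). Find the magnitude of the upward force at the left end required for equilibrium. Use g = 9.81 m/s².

Take moments about the right end.
Potted plant: 6.82 × 9.81 = 66.9 N down at 0.594 m → arm 1.086 m, τ = 66.9 × 1.086 = 72.65 N·m counterclockwise.
Load: 25.2 × 9.81 = 247.2 N down at 0.821 m → arm 0.859 m, τ = 247.2 × 0.859 = 212.3 N·m counterclockwise.
Bucket of sand: 18.9 × 9.81 = 185.4 N down at 0.417 m → arm 1.263 m, τ = 185.4 × 1.263 = 234.2 N·m counterclockwise.
Net moment of the loads = 519.2 N·m counterclockwise.
The upward force F acts at the left end, arm 1.68 m, giving F × 1.68 clockwise.
Στ = 0 ⇒ F × 1.68 = 519.2 ⇒ F = 519.2 / 1.68 = 309 N.

F ≈ 309 N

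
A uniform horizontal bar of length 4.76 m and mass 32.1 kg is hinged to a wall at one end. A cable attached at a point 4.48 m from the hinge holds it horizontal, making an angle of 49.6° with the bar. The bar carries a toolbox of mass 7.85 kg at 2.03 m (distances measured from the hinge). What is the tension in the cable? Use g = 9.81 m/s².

T ≈ 265 N

Taking torques about the hinge:
Beam weight: 32.1 × 9.81 = 314.9 N down at 2.38 m → arm 2.38 m, τ = 314.9 × 2.38 = 749.5 N·m clockwise.
Toolbox: 7.85 × 9.81 = 77.01 N down at 2.03 m → arm 2.03 m, τ = 77.01 × 2.03 = 156.3 N·m clockwise.
Total clockwise load moment = 905.8 N·m.
The cable tension T acts at 4.48 m; only its component perpendicular to the bar, T sinθ, produces torque. sin 49.6° = 0.7615.
Setting net torque to zero: T × 4.48 × 0.7615 = 905.8 → T = 905.8 / 3.412 = 265 N.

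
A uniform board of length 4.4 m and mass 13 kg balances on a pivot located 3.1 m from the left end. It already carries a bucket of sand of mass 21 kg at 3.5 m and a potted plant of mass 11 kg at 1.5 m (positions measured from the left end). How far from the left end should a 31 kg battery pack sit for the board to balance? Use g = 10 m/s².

About the pivot (at 3.1 m from the left end):
Beam weight: 13 × 10 = 130 N down at 2.2 m → arm 0.9 m, τ = 130 × 0.9 = 117 N·m counterclockwise.
Bucket of sand: 21 × 10 = 210 N down at 3.5 m → arm 0.4 m, τ = 210 × 0.4 = 84 N·m clockwise.
Potted plant: 11 × 10 = 110 N down at 1.5 m → arm 1.6 m, τ = 110 × 1.6 = 176 N·m counterclockwise.
Net moment of existing loads = 209 N·m counterclockwise.
The battery pack weighs 31 × 10 = 310 N and must supply an equal clockwise moment, so its lever arm about the pivot is 209 / 310 = 0.674 m.
That puts it at 3.1 + 0.674 = 3.77 m from the left end.

x ≈ 3.77 m from the left end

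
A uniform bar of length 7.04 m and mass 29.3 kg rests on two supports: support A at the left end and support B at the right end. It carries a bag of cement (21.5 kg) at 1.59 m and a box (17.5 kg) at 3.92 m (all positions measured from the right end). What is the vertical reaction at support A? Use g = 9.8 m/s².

R_A ≈ 287 N

Choose support B as the axis so its reaction then has zero moment arm.
Beam weight: 29.3 × 9.8 = 287.1 N down at 3.52 m → arm 3.52 m, τ = 287.1 × 3.52 = 1011 N·m counterclockwise.
Bag of cement: 21.5 × 9.8 = 210.7 N down at 1.59 m → arm 1.59 m, τ = 210.7 × 1.59 = 335 N·m counterclockwise.
Box: 17.5 × 9.8 = 171.5 N down at 3.92 m → arm 3.92 m, τ = 171.5 × 3.92 = 672.3 N·m counterclockwise.
Net load moment about support B = 2018 N·m counterclockwise.
Reaction R at support A is upward at 7.04 m, arm 7.04 m → moment R × 7.04 clockwise.
Στ = 0 ⇒ R × 7.04 = 2018 ⇒ R = 287 N.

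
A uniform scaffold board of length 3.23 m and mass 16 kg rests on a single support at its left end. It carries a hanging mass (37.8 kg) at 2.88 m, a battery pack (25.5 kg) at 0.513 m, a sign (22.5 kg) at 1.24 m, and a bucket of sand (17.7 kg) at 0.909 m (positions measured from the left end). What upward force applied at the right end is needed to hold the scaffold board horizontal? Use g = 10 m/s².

Sum moments about the left end (the unknown pivot reaction has zero arm there).
Beam weight: 16 × 10 = 160 N down at 1.615 m → arm 1.615 m, τ = 160 × 1.615 = 258.4 N·m clockwise.
Hanging mass: 37.8 × 10 = 378 N down at 2.88 m → arm 2.88 m, τ = 378 × 2.88 = 1089 N·m clockwise.
Battery pack: 25.5 × 10 = 255 N down at 0.513 m → arm 0.513 m, τ = 255 × 0.513 = 130.8 N·m clockwise.
Sign: 22.5 × 10 = 225 N down at 1.24 m → arm 1.24 m, τ = 225 × 1.24 = 279 N·m clockwise.
Bucket of sand: 17.7 × 10 = 177 N down at 0.909 m → arm 0.909 m, τ = 177 × 0.909 = 160.9 N·m clockwise.
Net moment of the loads = 1918 N·m clockwise.
The upward force F acts at the right end, arm 3.23 m, giving F × 3.23 counterclockwise.
Setting net torque to zero: F × 3.23 = 1918 → F = 1918 / 3.23 = 594 N.

F ≈ 594 N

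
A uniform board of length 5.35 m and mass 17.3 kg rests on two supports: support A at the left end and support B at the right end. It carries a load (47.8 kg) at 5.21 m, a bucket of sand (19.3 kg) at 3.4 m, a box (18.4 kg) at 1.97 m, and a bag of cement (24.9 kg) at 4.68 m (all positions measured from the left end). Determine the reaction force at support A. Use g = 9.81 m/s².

Taking torques about support B:
Beam weight: 17.3 × 9.81 = 169.7 N down at 2.675 m → arm 2.675 m, τ = 169.7 × 2.675 = 453.9 N·m counterclockwise.
Load: 47.8 × 9.81 = 468.9 N down at 5.21 m → arm 0.14 m, τ = 468.9 × 0.14 = 65.65 N·m counterclockwise.
Bucket of sand: 19.3 × 9.81 = 189.3 N down at 3.4 m → arm 1.95 m, τ = 189.3 × 1.95 = 369.1 N·m counterclockwise.
Box: 18.4 × 9.81 = 180.5 N down at 1.97 m → arm 3.38 m, τ = 180.5 × 3.38 = 610.1 N·m counterclockwise.
Bag of cement: 24.9 × 9.81 = 244.3 N down at 4.68 m → arm 0.67 m, τ = 244.3 × 0.67 = 163.7 N·m counterclockwise.
Net load moment about support B = 1662 N·m counterclockwise.
Reaction R at support A is upward at 0 m, arm 5.35 m → moment R × 5.35 clockwise.
Balancing moments: R × 5.35 = 1662, giving R = 311 N.

R_A ≈ 311 N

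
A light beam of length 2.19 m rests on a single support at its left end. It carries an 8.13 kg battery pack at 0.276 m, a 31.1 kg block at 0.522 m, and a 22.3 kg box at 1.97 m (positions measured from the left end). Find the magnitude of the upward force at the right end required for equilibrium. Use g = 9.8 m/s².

Choose the left end as the axis so the unknown pivot reaction has zero arm there.
Battery pack: 8.13 × 9.8 = 79.67 N down at 0.276 m → arm 0.276 m, τ = 79.67 × 0.276 = 21.99 N·m clockwise.
Block: 31.1 × 9.8 = 304.8 N down at 0.522 m → arm 0.522 m, τ = 304.8 × 0.522 = 159.1 N·m clockwise.
Box: 22.3 × 9.8 = 218.5 N down at 1.97 m → arm 1.97 m, τ = 218.5 × 1.97 = 430.4 N·m clockwise.
Net moment of the loads = 611.5 N·m clockwise.
The upward force F acts at the right end, arm 2.19 m, giving F × 2.19 counterclockwise.
Setting net torque to zero: F × 2.19 = 611.5 → F = 611.5 / 2.19 = 279 N.

F ≈ 279 N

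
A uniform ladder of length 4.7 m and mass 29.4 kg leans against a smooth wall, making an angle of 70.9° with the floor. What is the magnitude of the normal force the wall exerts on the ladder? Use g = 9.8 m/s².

Choose the foot of the ladder as the axis so the floor normal and friction both act there and drop out.
Ladder weight 29.4×9.8 = 288.1 N acts at 2.35 m along the ladder; its horizontal arm is 2.35·cos70.9° = 0.769 m → τ = 221.5 N·m clockwise.
Wall normal N acts horizontally at the top; its moment arm is the height L sinθ = 4.7·sin70.9° = 4.441 m, counterclockwise.
For rotational equilibrium, N × 4.441 = 221.5, so N = 49.9 N.

N_wall ≈ 49.9 N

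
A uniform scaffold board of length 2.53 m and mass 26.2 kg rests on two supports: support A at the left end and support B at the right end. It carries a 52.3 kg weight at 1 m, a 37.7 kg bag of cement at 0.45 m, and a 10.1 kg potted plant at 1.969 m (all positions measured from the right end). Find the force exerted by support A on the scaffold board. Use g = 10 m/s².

R_A ≈ 483 N

Take moments about support B.
Beam weight: 26.2 × 10 = 262 N down at 1.265 m → arm 1.265 m, τ = 262 × 1.265 = 331.4 N·m counterclockwise.
Weight: 52.3 × 10 = 523 N down at 1 m → arm 1 m, τ = 523 × 1 = 523 N·m counterclockwise.
Bag of cement: 37.7 × 10 = 377 N down at 0.45 m → arm 0.45 m, τ = 377 × 0.45 = 169.7 N·m counterclockwise.
Potted plant: 10.1 × 10 = 101 N down at 1.969 m → arm 1.969 m, τ = 101 × 1.969 = 198.9 N·m counterclockwise.
Net load moment about support B = 1223 N·m counterclockwise.
Reaction R at support A is upward at 2.53 m, arm 2.53 m → moment R × 2.53 clockwise.
Στ = 0 ⇒ R × 2.53 = 1223 ⇒ R = 483 N.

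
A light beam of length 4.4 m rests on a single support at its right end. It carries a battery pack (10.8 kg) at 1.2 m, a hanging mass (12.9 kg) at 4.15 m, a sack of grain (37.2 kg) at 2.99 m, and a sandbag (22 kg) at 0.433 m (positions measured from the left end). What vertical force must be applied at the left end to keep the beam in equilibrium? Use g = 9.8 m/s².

F ≈ 395 N

Choose the right end as the axis so the unknown pivot reaction has zero arm there.
Battery pack: 10.8 × 9.8 = 105.8 N down at 1.2 m → arm 3.2 m, τ = 105.8 × 3.2 = 338.6 N·m counterclockwise.
Hanging mass: 12.9 × 9.8 = 126.4 N down at 4.15 m → arm 0.25 m, τ = 126.4 × 0.25 = 31.6 N·m counterclockwise.
Sack of grain: 37.2 × 9.8 = 364.6 N down at 2.99 m → arm 1.41 m, τ = 364.6 × 1.41 = 514.1 N·m counterclockwise.
Sandbag: 22 × 9.8 = 215.6 N down at 0.433 m → arm 3.967 m, τ = 215.6 × 3.967 = 855.3 N·m counterclockwise.
Net moment of the loads = 1740 N·m counterclockwise.
The upward force F acts at the left end, arm 4.4 m, giving F × 4.4 clockwise.
For rotational equilibrium, F × 4.4 = 1740, so F = 1740 / 4.4 = 395 N.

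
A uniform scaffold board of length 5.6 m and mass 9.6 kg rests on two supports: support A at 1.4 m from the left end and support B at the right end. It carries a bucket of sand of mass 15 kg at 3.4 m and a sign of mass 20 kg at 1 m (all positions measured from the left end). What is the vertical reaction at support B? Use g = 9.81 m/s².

R_B ≈ 82.8 N

Take moments about support A.
Beam weight: 9.6 × 9.81 = 94.18 N down at 2.8 m → arm 1.4 m, τ = 94.18 × 1.4 = 131.9 N·m clockwise.
Bucket of sand: 15 × 9.81 = 147.2 N down at 3.4 m → arm 2 m, τ = 147.2 × 2 = 294.4 N·m clockwise.
Sign: 20 × 9.81 = 196.2 N down at 1 m → arm 0.4 m, τ = 196.2 × 0.4 = 78.48 N·m counterclockwise.
Net load moment about support A = 347.8 N·m clockwise.
Reaction R at support B is upward at 5.6 m, arm 4.2 m → moment R × 4.2 counterclockwise.
Setting net torque to zero: R × 4.2 = 347.8 → R = 82.8 N.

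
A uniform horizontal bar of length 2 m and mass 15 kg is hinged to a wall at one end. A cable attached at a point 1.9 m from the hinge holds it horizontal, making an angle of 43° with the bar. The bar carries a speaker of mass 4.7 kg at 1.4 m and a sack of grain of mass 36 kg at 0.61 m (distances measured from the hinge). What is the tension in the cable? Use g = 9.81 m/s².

About the hinge:
Beam weight: 15 × 9.81 = 147.2 N down at 1 m → arm 1 m, τ = 147.2 × 1 = 147.2 N·m clockwise.
Speaker: 4.7 × 9.81 = 46.11 N down at 1.4 m → arm 1.4 m, τ = 46.11 × 1.4 = 64.55 N·m clockwise.
Sack of grain: 36 × 9.81 = 353.2 N down at 0.61 m → arm 0.61 m, τ = 353.2 × 0.61 = 215.5 N·m clockwise.
Total clockwise load moment = 427.2 N·m.
The cable tension T acts at 1.9 m; only its component perpendicular to the bar, T sinθ, produces torque. sin 43° = 0.682.
Balancing moments: T × 1.9 × 0.682 = 427.2, giving T = 427.2 / 1.296 = 330 N.

T ≈ 330 N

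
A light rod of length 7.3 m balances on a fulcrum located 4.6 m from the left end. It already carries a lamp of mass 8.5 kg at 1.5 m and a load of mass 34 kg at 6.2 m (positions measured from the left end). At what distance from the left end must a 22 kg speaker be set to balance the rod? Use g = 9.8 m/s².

Sum moments about the fulcrum (at 4.6 m from the left end) (the support reaction has zero arm there).
Lamp: 8.5 × 9.8 = 83.3 N down at 1.5 m → arm 3.1 m, τ = 83.3 × 3.1 = 258.2 N·m counterclockwise.
Load: 34 × 9.8 = 333.2 N down at 6.2 m → arm 1.6 m, τ = 333.2 × 1.6 = 533.1 N·m clockwise.
Net moment of existing loads = 274.9 N·m clockwise.
The speaker weighs 22 × 9.8 = 215.6 N and must supply an equal counterclockwise moment, so its lever arm about the fulcrum is 274.9 / 215.6 = 1.28 m.
That puts it at 4.6 − 1.28 = 3.32 m from the left end.

x ≈ 3.32 m from the left end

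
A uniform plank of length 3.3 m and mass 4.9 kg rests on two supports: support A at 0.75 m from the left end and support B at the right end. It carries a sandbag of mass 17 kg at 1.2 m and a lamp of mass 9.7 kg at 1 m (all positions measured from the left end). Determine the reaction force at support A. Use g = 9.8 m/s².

R_A ≈ 254 N

About support B:
Beam weight: 4.9 × 9.8 = 48.02 N down at 1.65 m → arm 1.65 m, τ = 48.02 × 1.65 = 79.23 N·m counterclockwise.
Sandbag: 17 × 9.8 = 166.6 N down at 1.2 m → arm 2.1 m, τ = 166.6 × 2.1 = 349.9 N·m counterclockwise.
Lamp: 9.7 × 9.8 = 95.06 N down at 1 m → arm 2.3 m, τ = 95.06 × 2.3 = 218.6 N·m counterclockwise.
Net load moment about support B = 647.7 N·m counterclockwise.
Reaction R at support A is upward at 0.75 m, arm 2.55 m → moment R × 2.55 clockwise.
Balancing moments: R × 2.55 = 647.7, giving R = 254 N.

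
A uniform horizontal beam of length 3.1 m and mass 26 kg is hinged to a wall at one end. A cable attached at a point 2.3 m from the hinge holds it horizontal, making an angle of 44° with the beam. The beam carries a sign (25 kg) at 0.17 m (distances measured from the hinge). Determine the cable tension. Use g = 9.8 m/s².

T ≈ 273 N

About the hinge:
Beam weight: 26 × 9.8 = 254.8 N down at 1.55 m → arm 1.55 m, τ = 254.8 × 1.55 = 394.9 N·m clockwise.
Sign: 25 × 9.8 = 245 N down at 0.17 m → arm 0.17 m, τ = 245 × 0.17 = 41.65 N·m clockwise.
Total clockwise load moment = 436.5 N·m.
The cable tension T acts at 2.3 m; only its component perpendicular to the beam, T sinθ, produces torque. sin 44° = 0.6947.
Στ = 0 ⇒ T × 2.3 × 0.6947 = 436.5 ⇒ T = 436.5 / 1.598 = 273 N.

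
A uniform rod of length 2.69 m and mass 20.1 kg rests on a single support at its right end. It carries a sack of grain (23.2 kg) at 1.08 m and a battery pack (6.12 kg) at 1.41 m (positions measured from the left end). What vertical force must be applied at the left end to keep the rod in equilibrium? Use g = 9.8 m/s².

F ≈ 263 N

Taking torques about the right end:
Beam weight: 20.1 × 9.8 = 197 N down at 1.345 m → arm 1.345 m, τ = 197 × 1.345 = 265 N·m counterclockwise.
Sack of grain: 23.2 × 9.8 = 227.4 N down at 1.08 m → arm 1.61 m, τ = 227.4 × 1.61 = 366.1 N·m counterclockwise.
Battery pack: 6.12 × 9.8 = 59.98 N down at 1.41 m → arm 1.28 m, τ = 59.98 × 1.28 = 76.77 N·m counterclockwise.
Net moment of the loads = 707.9 N·m counterclockwise.
The upward force F acts at the left end, arm 2.69 m, giving F × 2.69 clockwise.
Στ = 0 ⇒ F × 2.69 = 707.9 ⇒ F = 707.9 / 2.69 = 263 N.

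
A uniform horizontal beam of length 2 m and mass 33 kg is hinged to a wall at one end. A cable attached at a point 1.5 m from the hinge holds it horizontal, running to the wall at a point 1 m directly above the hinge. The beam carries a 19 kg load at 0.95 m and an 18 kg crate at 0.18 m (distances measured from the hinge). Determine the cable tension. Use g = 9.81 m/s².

Sum moments about the hinge (the unknown hinge reaction has zero arm there).
Beam weight: 33 × 9.81 = 323.7 N down at 1 m → arm 1 m, τ = 323.7 × 1 = 323.7 N·m clockwise.
Load: 19 × 9.81 = 186.4 N down at 0.95 m → arm 0.95 m, τ = 186.4 × 0.95 = 177.1 N·m clockwise.
Crate: 18 × 9.81 = 176.6 N down at 0.18 m → arm 0.18 m, τ = 176.6 × 0.18 = 31.79 N·m clockwise.
Total clockwise load moment = 532.6 N·m.
The cable tension T acts at 1.5 m; only its component perpendicular to the beam, T sinθ, produces torque. sinθ = h/√(h²+d²) = 1/√(1²+1.5²) = 0.5547.
Setting net torque to zero: T × 1.5 × 0.5547 = 532.6 → T = 532.6 / 0.832 = 640 N.

T ≈ 640 N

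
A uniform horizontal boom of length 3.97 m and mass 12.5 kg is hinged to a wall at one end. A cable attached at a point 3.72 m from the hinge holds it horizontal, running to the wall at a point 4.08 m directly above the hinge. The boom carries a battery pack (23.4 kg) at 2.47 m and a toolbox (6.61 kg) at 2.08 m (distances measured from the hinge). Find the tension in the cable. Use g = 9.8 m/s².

Sum moments about the hinge (the unknown hinge reaction has zero arm there).
Beam weight: 12.5 × 9.8 = 122.5 N down at 1.985 m → arm 1.985 m, τ = 122.5 × 1.985 = 243.2 N·m clockwise.
Battery pack: 23.4 × 9.8 = 229.3 N down at 2.47 m → arm 2.47 m, τ = 229.3 × 2.47 = 566.4 N·m clockwise.
Toolbox: 6.61 × 9.8 = 64.78 N down at 2.08 m → arm 2.08 m, τ = 64.78 × 2.08 = 134.7 N·m clockwise.
Total clockwise load moment = 944.3 N·m.
The cable tension T acts at 3.72 m; only its component perpendicular to the boom, T sinθ, produces torque. sinθ = h/√(h²+d²) = 4.08/√(4.08²+3.72²) = 0.739.
Στ = 0 ⇒ T × 3.72 × 0.739 = 944.3 ⇒ T = 944.3 / 2.749 = 344 N.

T ≈ 344 N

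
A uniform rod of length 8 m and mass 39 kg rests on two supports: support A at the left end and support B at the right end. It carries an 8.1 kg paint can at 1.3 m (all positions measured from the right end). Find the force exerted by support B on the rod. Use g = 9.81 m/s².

R_B ≈ 258 N

About support A:
Beam weight: 39 × 9.81 = 382.6 N down at 4 m → arm 4 m, τ = 382.6 × 4 = 1530 N·m clockwise.
Paint can: 8.1 × 9.81 = 79.46 N down at 1.3 m → arm 6.7 m, τ = 79.46 × 6.7 = 532.4 N·m clockwise.
Net load moment about support A = 2062 N·m clockwise.
Reaction R at support B is upward at 0 m, arm 8 m → moment R × 8 counterclockwise.
Στ = 0 ⇒ R × 8 = 2062 ⇒ R = 258 N.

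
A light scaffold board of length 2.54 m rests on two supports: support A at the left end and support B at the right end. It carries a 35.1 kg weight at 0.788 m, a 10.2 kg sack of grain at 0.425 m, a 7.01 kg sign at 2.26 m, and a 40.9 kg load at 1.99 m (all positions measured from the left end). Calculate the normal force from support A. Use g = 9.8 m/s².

Choose support B as the axis so its reaction then has zero moment arm.
Weight: 35.1 × 9.8 = 344 N down at 0.788 m → arm 1.752 m, τ = 344 × 1.752 = 602.7 N·m counterclockwise.
Sack of grain: 10.2 × 9.8 = 99.96 N down at 0.425 m → arm 2.115 m, τ = 99.96 × 2.115 = 211.4 N·m counterclockwise.
Sign: 7.01 × 9.8 = 68.7 N down at 2.26 m → arm 0.28 m, τ = 68.7 × 0.28 = 19.24 N·m counterclockwise.
Load: 40.9 × 9.8 = 400.8 N down at 1.99 m → arm 0.55 m, τ = 400.8 × 0.55 = 220.4 N·m counterclockwise.
Net load moment about support B = 1054 N·m counterclockwise.
Reaction R at support A is upward at 0 m, arm 2.54 m → moment R × 2.54 clockwise.
Setting net torque to zero: R × 2.54 = 1054 → R = 415 N.

R_A ≈ 415 N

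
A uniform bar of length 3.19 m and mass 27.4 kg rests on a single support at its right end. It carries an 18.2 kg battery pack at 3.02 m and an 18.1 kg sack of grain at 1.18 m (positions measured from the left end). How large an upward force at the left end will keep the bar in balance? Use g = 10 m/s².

F ≈ 261 N

Sum moments about the right end (the unknown pivot reaction has zero arm there).
Beam weight: 27.4 × 10 = 274 N down at 1.595 m → arm 1.595 m, τ = 274 × 1.595 = 437 N·m counterclockwise.
Battery pack: 18.2 × 10 = 182 N down at 3.02 m → arm 0.17 m, τ = 182 × 0.17 = 30.94 N·m counterclockwise.
Sack of grain: 18.1 × 10 = 181 N down at 1.18 m → arm 2.01 m, τ = 181 × 2.01 = 363.8 N·m counterclockwise.
Net moment of the loads = 831.7 N·m counterclockwise.
The upward force F acts at the left end, arm 3.19 m, giving F × 3.19 clockwise.
Στ = 0 ⇒ F × 3.19 = 831.7 ⇒ F = 831.7 / 3.19 = 261 N.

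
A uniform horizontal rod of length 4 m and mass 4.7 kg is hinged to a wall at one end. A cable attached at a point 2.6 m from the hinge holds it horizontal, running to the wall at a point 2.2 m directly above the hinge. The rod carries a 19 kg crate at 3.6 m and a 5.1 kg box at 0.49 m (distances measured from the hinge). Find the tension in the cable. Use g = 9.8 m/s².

Choose the hinge as the axis so the unknown hinge reaction has zero arm there.
Beam weight: 4.7 × 9.8 = 46.06 N down at 2 m → arm 2 m, τ = 46.06 × 2 = 92.12 N·m clockwise.
Crate: 19 × 9.8 = 186.2 N down at 3.6 m → arm 3.6 m, τ = 186.2 × 3.6 = 670.3 N·m clockwise.
Box: 5.1 × 9.8 = 49.98 N down at 0.49 m → arm 0.49 m, τ = 49.98 × 0.49 = 24.49 N·m clockwise.
Total clockwise load moment = 786.9 N·m.
The cable tension T acts at 2.6 m; only its component perpendicular to the rod, T sinθ, produces torque. sinθ = h/√(h²+d²) = 2.2/√(2.2²+2.6²) = 0.6459.
Balancing moments: T × 2.6 × 0.6459 = 786.9, giving T = 786.9 / 1.679 = 469 N.

T ≈ 469 N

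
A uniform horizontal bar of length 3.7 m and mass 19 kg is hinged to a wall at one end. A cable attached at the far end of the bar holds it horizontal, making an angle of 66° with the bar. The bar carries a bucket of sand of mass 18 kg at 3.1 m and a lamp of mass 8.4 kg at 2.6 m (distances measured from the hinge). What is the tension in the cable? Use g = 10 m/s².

About the hinge:
Beam weight: 19 × 10 = 190 N down at 1.85 m → arm 1.85 m, τ = 190 × 1.85 = 351.5 N·m clockwise.
Bucket of sand: 18 × 10 = 180 N down at 3.1 m → arm 3.1 m, τ = 180 × 3.1 = 558 N·m clockwise.
Lamp: 8.4 × 10 = 84 N down at 2.6 m → arm 2.6 m, τ = 84 × 2.6 = 218.4 N·m clockwise.
Total clockwise load moment = 1128 N·m.
The cable tension T acts at 3.7 m; only its component perpendicular to the bar, T sinθ, produces torque. sin 66° = 0.9135.
Balancing moments: T × 3.7 × 0.9135 = 1128, giving T = 1128 / 3.38 = 334 N.

T ≈ 334 N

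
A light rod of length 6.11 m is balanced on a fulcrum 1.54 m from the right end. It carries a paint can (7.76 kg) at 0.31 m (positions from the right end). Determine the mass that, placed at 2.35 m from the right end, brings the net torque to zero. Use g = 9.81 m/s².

m ≈ 11.8 kg

Taking torques about the fulcrum (at 1.54 m from the right end):
Paint can: 7.76 × 9.81 = 76.13 N down at 0.31 m → arm 1.23 m, τ = 76.13 × 1.23 = 93.64 N·m clockwise.
Net moment of known loads = 93.64 N·m clockwise.
An unknown mass m at 2.35 m has arm 0.81 m; its moment is m·g·0.81 counterclockwise.
Balancing moments: m × 9.81 × 0.81 = 93.64, giving m = 93.64 / (9.81 × 0.81) = 11.8 kg.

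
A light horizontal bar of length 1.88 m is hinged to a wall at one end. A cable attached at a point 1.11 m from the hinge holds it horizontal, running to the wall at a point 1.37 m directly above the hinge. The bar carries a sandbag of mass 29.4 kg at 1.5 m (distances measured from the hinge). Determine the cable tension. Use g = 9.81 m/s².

T ≈ 502 N

About the hinge:
Sandbag: 29.4 × 9.81 = 288.4 N down at 1.5 m → arm 1.5 m, τ = 288.4 × 1.5 = 432.6 N·m clockwise.
Total clockwise load moment = 432.6 N·m.
The cable tension T acts at 1.11 m; only its component perpendicular to the bar, T sinθ, produces torque. sinθ = h/√(h²+d²) = 1.37/√(1.37²+1.11²) = 0.777.
Balancing moments: T × 1.11 × 0.777 = 432.6, giving T = 432.6 / 0.8625 = 502 N.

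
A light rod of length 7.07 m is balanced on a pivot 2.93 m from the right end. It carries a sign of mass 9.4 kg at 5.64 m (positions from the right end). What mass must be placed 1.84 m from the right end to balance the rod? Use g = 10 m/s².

m ≈ 23.4 kg

Sum moments about the pivot (at 2.93 m from the right end) (the support reaction has zero arm there).
Sign: 9.4 × 10 = 94 N down at 5.64 m → arm 2.71 m, τ = 94 × 2.71 = 254.7 N·m counterclockwise.
Net moment of known loads = 254.7 N·m counterclockwise.
An unknown mass m at 1.84 m has arm 1.09 m; its moment is m·g·1.09 clockwise.
Setting net torque to zero: m × 10 × 1.09 = 254.7 → m = 254.7 / (10 × 1.09) = 23.4 kg.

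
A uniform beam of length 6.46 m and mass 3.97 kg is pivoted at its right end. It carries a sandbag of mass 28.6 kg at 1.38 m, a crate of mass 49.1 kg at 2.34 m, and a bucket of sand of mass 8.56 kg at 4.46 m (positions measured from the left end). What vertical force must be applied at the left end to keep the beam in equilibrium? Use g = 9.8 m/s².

Take moments about the right end.
Beam weight: 3.97 × 9.8 = 38.91 N down at 3.23 m → arm 3.23 m, τ = 38.91 × 3.23 = 125.7 N·m counterclockwise.
Sandbag: 28.6 × 9.8 = 280.3 N down at 1.38 m → arm 5.08 m, τ = 280.3 × 5.08 = 1424 N·m counterclockwise.
Crate: 49.1 × 9.8 = 481.2 N down at 2.34 m → arm 4.12 m, τ = 481.2 × 4.12 = 1983 N·m counterclockwise.
Bucket of sand: 8.56 × 9.8 = 83.89 N down at 4.46 m → arm 2 m, τ = 83.89 × 2 = 167.8 N·m counterclockwise.
Net moment of the loads = 3700 N·m counterclockwise.
The upward force F acts at the left end, arm 6.46 m, giving F × 6.46 clockwise.
Balancing moments: F × 6.46 = 3700, giving F = 3700 / 6.46 = 573 N.

F ≈ 573 N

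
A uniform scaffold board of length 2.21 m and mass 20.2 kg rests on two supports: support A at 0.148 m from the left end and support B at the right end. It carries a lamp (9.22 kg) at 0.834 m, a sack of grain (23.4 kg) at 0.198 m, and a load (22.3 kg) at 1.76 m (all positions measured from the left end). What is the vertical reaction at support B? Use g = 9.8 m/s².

R_B ≈ 298 N

Take moments about support A.
Beam weight: 20.2 × 9.8 = 198 N down at 1.105 m → arm 0.957 m, τ = 198 × 0.957 = 189.5 N·m clockwise.
Lamp: 9.22 × 9.8 = 90.36 N down at 0.834 m → arm 0.686 m, τ = 90.36 × 0.686 = 61.99 N·m clockwise.
Sack of grain: 23.4 × 9.8 = 229.3 N down at 0.198 m → arm 0.05 m, τ = 229.3 × 0.05 = 11.47 N·m clockwise.
Load: 22.3 × 9.8 = 218.5 N down at 1.76 m → arm 1.612 m, τ = 218.5 × 1.612 = 352.2 N·m clockwise.
Net load moment about support A = 615.2 N·m clockwise.
Reaction R at support B is upward at 2.21 m, arm 2.062 m → moment R × 2.062 counterclockwise.
For rotational equilibrium, R × 2.062 = 615.2, so R = 298 N.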